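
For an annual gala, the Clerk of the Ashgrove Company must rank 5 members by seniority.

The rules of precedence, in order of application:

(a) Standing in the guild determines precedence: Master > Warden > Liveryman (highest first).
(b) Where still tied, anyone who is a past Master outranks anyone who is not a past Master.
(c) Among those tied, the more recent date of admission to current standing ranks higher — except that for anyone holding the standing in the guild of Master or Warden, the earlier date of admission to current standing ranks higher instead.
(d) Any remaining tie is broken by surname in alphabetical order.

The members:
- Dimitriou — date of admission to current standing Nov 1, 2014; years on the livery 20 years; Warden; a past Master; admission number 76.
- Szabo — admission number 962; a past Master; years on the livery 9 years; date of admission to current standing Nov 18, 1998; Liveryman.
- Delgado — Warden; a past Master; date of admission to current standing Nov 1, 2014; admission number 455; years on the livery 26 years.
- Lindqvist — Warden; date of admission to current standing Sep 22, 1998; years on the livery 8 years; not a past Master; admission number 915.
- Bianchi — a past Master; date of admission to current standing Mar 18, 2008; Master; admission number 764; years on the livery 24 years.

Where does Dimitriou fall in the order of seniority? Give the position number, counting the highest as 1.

3

By standing in the guild: Bianchi (Master); then Delgado, Dimitriou and Lindqvist (Warden); then Szabo (Liveryman).
Among Delgado, Dimitriou and Lindqvist, a past Master before not a past Master: Delgado and Dimitriou (a past Master) before Lindqvist (not a past Master).
Delgado and Dimitriou both have date of admission to current standing Nov 1, 2014, so the next rule applies.
Among Delgado and Dimitriou, alphabetically by surname: Delgado before Dimitriou.
Order: Bianchi, Delgado, Dimitriou, Lindqvist, Szabo. So position 3.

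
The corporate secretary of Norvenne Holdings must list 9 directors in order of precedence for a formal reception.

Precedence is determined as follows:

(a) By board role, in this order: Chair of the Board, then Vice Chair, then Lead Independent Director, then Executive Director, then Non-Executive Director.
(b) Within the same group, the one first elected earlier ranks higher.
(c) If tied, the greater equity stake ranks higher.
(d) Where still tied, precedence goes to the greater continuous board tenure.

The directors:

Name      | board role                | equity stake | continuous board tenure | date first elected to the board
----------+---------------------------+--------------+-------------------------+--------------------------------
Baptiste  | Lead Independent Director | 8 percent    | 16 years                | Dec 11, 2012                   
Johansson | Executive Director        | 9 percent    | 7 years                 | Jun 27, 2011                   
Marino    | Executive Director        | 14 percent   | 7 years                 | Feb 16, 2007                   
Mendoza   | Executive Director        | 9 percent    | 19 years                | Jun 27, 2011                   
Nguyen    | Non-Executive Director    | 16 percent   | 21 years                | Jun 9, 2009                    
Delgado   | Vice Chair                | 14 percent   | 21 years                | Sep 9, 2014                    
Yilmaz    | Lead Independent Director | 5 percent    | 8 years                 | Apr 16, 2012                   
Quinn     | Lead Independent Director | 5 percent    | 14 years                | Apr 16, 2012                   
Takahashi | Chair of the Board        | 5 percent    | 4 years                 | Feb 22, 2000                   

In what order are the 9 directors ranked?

By board role: Takahashi (Chair of the Board); then Delgado (Vice Chair); then Quinn, Yilmaz and Baptiste (Lead Independent Director); then Marino, Mendoza and Johansson (Executive Director); then Nguyen (Non-Executive Director).
Among Quinn, Yilmaz and Baptiste, by date first elected to the board (earlier first): Quinn and Yilmaz (Apr 16, 2012) before Baptiste (Dec 11, 2012).
Quinn and Yilmaz both have equity stake 5 percent, so the next rule applies.
Among Quinn and Yilmaz, by continuous board tenure (higher first): Quinn (14 years) before Yilmaz (8 years).
Among Marino, Mendoza and Johansson, by date first elected to the board (earlier first): Marino (Feb 16, 2007) before Mendoza and Johansson (Jun 27, 2011).
Mendoza and Johansson both have equity stake 9 percent, so the next rule applies.
Among Mendoza and Johansson, by continuous board tenure (higher first): Mendoza (19 years) before Johansson (7 years).
Full order: Takahashi, Delgado, Quinn, Yilmaz, Baptiste, Marino, Mendoza, Johansson, Nguyen.

Takahashi, Delgado, Quinn, Yilmaz, Baptiste, Marino, Mendoza, Johansson, Nguyen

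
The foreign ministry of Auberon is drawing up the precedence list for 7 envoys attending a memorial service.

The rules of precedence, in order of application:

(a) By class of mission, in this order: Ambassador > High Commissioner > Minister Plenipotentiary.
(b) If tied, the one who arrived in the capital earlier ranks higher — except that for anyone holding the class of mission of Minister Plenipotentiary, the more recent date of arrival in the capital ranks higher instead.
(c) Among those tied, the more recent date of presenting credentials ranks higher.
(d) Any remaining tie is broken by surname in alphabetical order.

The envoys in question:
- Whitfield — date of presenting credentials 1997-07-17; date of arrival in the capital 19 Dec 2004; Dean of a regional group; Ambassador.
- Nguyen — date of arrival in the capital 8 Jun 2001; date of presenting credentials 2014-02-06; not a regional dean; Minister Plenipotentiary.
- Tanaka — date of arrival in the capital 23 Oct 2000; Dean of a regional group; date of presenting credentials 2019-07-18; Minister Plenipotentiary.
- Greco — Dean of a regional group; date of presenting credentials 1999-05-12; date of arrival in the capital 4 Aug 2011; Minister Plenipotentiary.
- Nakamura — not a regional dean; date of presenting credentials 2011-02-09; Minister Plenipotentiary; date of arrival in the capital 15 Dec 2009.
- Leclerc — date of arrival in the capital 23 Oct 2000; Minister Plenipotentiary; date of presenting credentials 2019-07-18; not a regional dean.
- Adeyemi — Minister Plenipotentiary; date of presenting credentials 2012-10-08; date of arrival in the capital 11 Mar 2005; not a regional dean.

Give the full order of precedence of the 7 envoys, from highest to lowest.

By class of mission: Whitfield (Ambassador); then Greco, Nakamura, Adeyemi, Nguyen, Leclerc and Tanaka (Minister Plenipotentiary).
Among Greco, Nakamura, Adeyemi, Nguyen, Leclerc and Tanaka, by date of arrival in the capital (later first) (reversed rule for this group): Greco (4 Aug 2011) before Nakamura (15 Dec 2009) before Adeyemi (11 Mar 2005) before Nguyen (8 Jun 2001) before Leclerc and Tanaka (23 Oct 2000).
Leclerc and Tanaka both have date of presenting credentials 2019-07-18, so the next rule applies.
Among Leclerc and Tanaka, alphabetically by surname: Leclerc before Tanaka.
Full order: Whitfield, Greco, Nakamura, Adeyemi, Nguyen, Leclerc, Tanaka.

Whitfield, Greco, Nakamura, Adeyemi, Nguyen, Leclerc, Tanaka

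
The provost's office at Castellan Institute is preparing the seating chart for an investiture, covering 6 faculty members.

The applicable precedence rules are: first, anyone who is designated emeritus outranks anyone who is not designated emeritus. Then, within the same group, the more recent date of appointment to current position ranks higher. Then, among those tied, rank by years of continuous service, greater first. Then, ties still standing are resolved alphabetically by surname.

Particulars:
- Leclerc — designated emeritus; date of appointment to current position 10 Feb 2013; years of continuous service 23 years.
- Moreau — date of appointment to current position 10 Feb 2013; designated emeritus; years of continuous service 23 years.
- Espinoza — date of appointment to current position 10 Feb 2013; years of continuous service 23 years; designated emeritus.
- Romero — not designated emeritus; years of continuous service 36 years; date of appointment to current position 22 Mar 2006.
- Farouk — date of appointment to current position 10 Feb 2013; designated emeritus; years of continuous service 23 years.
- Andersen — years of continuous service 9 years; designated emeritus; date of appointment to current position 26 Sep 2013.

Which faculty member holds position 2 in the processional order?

By the first rule: Andersen, Espinoza, Farouk, Leclerc and Moreau (each designated emeritus); then Romero (not designated emeritus).
Among Andersen, Espinoza, Farouk, Leclerc and Moreau, by date of appointment to current position (later first): Andersen (26 Sep 2013) before Espinoza, Farouk, Leclerc and Moreau (10 Feb 2013).
Espinoza, Farouk, Leclerc and Moreau all have years of continuous service 23 years, so the next rule applies.
Among Espinoza, Farouk, Leclerc and Moreau, alphabetically by surname: Espinoza before Farouk before Leclerc before Moreau.
Order: Andersen, Espinoza, Farouk, Leclerc, Moreau, Romero.

Espinoza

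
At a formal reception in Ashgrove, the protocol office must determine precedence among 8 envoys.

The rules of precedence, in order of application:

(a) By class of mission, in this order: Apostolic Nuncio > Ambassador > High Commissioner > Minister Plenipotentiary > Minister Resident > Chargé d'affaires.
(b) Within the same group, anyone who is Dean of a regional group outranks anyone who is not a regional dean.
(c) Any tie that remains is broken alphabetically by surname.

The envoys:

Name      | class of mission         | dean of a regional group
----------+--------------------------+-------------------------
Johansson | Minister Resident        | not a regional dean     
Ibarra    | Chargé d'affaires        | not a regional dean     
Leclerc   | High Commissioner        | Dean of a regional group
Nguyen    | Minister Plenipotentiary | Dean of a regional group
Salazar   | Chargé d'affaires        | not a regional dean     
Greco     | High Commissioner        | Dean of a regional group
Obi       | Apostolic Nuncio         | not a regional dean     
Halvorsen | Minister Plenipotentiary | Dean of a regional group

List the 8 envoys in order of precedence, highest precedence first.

By class of mission: Obi (Apostolic Nuncio); then Greco and Leclerc (High Commissioner); then Halvorsen and Nguyen (Minister Plenipotentiary); then Johansson (Minister Resident); then Ibarra and Salazar (Chargé d'affaires).
Greco and Leclerc are each Dean of a regional group, so the next rule applies.
Among Greco and Leclerc, alphabetically by surname: Greco before Leclerc.
Halvorsen and Nguyen are each Dean of a regional group, so the next rule applies.
Among Halvorsen and Nguyen, alphabetically by surname: Halvorsen before Nguyen.
Ibarra and Salazar are each not a regional dean, so the next rule applies.
Among Ibarra and Salazar, alphabetically by surname: Ibarra before Salazar.
Full order: Obi, Greco, Leclerc, Halvorsen, Nguyen, Johansson, Ibarra, Salazar.

Obi, Greco, Leclerc, Halvorsen, Nguyen, Johansson, Ibarra, Salazar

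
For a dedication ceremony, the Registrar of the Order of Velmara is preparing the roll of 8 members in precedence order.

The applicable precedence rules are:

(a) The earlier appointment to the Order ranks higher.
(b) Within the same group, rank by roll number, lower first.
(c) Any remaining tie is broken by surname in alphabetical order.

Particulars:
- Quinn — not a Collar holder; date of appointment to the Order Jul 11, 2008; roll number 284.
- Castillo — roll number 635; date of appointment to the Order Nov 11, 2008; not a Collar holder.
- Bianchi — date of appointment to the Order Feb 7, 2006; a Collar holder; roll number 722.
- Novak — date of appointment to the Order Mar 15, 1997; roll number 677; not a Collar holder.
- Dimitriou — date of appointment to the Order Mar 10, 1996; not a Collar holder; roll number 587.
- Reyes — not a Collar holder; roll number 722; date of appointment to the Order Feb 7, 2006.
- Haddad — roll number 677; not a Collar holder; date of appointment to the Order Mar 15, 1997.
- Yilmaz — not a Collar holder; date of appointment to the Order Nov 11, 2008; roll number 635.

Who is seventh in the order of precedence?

By date of appointment to the Order (earlier first): Dimitriou (Mar 10, 1996); then Haddad and Novak (both Mar 15, 1997); then Bianchi and Reyes (both Feb 7, 2006); then Quinn (Jul 11, 2008); then Castillo and Yilmaz (both Nov 11, 2008).
Haddad and Novak both have roll number 677, so the next rule applies.
Among Haddad and Novak, alphabetically by surname: Haddad before Novak.
Bianchi and Reyes both have roll number 722, so the next rule applies.
Among Bianchi and Reyes, alphabetically by surname: Bianchi before Reyes.
Castillo and Yilmaz both have roll number 635, so the next rule applies.
Among Castillo and Yilmaz, alphabetically by surname: Castillo before Yilmaz.
Order: Dimitriou, Haddad, Novak, Bianchi, Reyes, Quinn, Castillo, Yilmaz.

Castillo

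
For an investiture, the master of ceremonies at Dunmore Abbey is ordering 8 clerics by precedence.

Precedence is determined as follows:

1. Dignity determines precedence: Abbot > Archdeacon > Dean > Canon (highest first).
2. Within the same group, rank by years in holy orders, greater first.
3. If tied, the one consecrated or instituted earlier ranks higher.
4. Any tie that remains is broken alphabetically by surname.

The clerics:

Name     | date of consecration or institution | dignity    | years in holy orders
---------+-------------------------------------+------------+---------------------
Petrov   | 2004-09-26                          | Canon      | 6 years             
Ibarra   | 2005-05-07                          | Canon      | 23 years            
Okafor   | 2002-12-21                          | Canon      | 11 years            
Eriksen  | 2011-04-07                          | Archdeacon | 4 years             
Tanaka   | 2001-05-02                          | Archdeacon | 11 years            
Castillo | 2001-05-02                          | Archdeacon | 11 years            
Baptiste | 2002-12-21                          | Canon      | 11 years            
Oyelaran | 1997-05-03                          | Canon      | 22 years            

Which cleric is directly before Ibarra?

By dignity: Castillo, Tanaka and Eriksen (Archdeacon); then Ibarra, Oyelaran, Baptiste, Okafor and Petrov (Canon).
Among Castillo, Tanaka and Eriksen, by years in holy orders (higher first): Castillo and Tanaka (11 years) before Eriksen (4 years).
Castillo and Tanaka both have date of consecration or institution 2001-05-02, so the next rule applies.
Among Castillo and Tanaka, alphabetically by surname: Castillo before Tanaka.
Among Ibarra, Oyelaran, Baptiste, Okafor and Petrov, by years in holy orders (higher first): Ibarra (23 years) before Oyelaran (22 years) before Baptiste and Okafor (11 years) before Petrov (6 years).
Baptiste and Okafor both have date of consecration or institution 2002-12-21, so the next rule applies.
Among Baptiste and Okafor, alphabetically by surname: Baptiste before Okafor.
Order: Castillo, Tanaka, Eriksen, Ibarra, Oyelaran, Baptiste, Okafor, Petrov.

Eriksen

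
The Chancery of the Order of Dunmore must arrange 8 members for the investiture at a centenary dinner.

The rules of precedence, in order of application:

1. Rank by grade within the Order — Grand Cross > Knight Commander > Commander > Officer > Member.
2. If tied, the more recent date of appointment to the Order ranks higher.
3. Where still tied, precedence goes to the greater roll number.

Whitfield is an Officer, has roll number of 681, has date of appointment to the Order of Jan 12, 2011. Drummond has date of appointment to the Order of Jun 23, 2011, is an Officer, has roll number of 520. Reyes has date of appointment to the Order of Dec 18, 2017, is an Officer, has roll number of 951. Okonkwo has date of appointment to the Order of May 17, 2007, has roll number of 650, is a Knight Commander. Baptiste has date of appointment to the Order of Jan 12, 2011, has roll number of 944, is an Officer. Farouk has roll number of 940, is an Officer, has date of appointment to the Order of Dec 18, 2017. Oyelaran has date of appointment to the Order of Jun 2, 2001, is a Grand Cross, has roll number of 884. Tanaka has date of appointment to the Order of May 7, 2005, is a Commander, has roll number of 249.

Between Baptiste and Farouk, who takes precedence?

Farouk

By grade within the Order: Oyelaran (Grand Cross); then Okonkwo (Knight Commander); then Tanaka (Commander); then Reyes, Farouk, Drummond, Baptiste and Whitfield (Officer).
Among Reyes, Farouk, Drummond, Baptiste and Whitfield, by date of appointment to the Order (later first): Reyes and Farouk (Dec 18, 2017) before Drummond (Jun 23, 2011) before Baptiste and Whitfield (Jan 12, 2011).
Among Reyes and Farouk, by roll number (higher first): Reyes (951) before Farouk (940).
Among Baptiste and Whitfield, by roll number (higher first): Baptiste (944) before Whitfield (681).
So Farouk takes precedence.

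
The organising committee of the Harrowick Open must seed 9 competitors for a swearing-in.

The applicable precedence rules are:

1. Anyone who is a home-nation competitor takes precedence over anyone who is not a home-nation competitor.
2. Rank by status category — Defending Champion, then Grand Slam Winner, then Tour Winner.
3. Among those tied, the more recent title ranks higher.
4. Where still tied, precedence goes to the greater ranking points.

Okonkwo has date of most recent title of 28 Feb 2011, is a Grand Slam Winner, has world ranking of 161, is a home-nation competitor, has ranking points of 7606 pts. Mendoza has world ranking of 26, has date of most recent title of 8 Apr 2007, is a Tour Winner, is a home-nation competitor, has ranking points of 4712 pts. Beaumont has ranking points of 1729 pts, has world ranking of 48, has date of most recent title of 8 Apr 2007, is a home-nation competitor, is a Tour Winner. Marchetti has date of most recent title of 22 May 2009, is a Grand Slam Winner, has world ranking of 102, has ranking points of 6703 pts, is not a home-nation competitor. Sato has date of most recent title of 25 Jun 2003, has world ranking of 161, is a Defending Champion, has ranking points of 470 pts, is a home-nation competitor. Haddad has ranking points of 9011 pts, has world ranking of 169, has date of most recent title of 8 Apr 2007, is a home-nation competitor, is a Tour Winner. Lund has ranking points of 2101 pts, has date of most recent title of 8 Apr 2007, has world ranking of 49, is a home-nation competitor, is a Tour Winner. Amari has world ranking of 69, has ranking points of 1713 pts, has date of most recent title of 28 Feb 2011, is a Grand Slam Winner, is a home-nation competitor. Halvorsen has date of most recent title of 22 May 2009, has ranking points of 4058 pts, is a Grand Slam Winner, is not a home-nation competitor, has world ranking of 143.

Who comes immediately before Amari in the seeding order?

By the first rule: Sato, Okonkwo, Amari, Haddad, Mendoza, Lund and Beaumont (each a home-nation competitor); then Marchetti and Halvorsen (both not a home-nation competitor).
Among Sato, Okonkwo, Amari, Haddad, Mendoza, Lund and Beaumont, by status category: Sato (Defending Champion) before Okonkwo and Amari (Grand Slam Winner) before Haddad, Mendoza, Lund and Beaumont (Tour Winner).
Okonkwo and Amari both have date of most recent title 28 Feb 2011, so the next rule applies.
Among Okonkwo and Amari, by ranking points (higher first): Okonkwo (7606 pts) before Amari (1713 pts).
Haddad, Mendoza, Lund and Beaumont all have date of most recent title 8 Apr 2007, so the next rule applies.
Among Haddad, Mendoza, Lund and Beaumont, by ranking points (higher first): Haddad (9011 pts) before Mendoza (4712 pts) before Lund (2101 pts) before Beaumont (1729 pts).
Marchetti and Halvorsen are each Grand Slam Winner, so the next rule applies.
Marchetti and Halvorsen both have date of most recent title 22 May 2009, so the next rule applies.
Among Marchetti and Halvorsen, by ranking points (higher first): Marchetti (6703 pts) before Halvorsen (4058 pts).
Order: Sato, Okonkwo, Amari, Haddad, Mendoza, Lund, Beaumont, Marchetti, Halvorsen.

Okonkwo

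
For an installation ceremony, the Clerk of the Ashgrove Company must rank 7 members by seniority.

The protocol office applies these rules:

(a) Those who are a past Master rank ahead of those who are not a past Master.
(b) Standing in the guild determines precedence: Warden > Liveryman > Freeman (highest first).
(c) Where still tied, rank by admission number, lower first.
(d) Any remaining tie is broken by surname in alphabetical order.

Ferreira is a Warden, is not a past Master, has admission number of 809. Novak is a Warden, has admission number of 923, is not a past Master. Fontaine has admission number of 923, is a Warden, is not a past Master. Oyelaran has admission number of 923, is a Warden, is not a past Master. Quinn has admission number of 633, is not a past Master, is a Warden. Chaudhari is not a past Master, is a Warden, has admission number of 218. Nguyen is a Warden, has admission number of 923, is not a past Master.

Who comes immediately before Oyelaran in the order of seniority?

Novak

By the first rule: Chaudhari, Quinn, Ferreira, Fontaine, Nguyen, Novak and Oyelaran (each not a past Master).
Chaudhari, Quinn, Ferreira, Fontaine, Nguyen, Novak and Oyelaran are each Warden, so the next rule applies.
Among Chaudhari, Quinn, Ferreira, Fontaine, Nguyen, Novak and Oyelaran, by admission number (lower first): Chaudhari (218) before Quinn (633) before Ferreira (809) before Fontaine, Nguyen, Novak and Oyelaran (923).
Among Fontaine, Nguyen, Novak and Oyelaran, alphabetically by surname: Fontaine before Nguyen before Novak before Oyelaran.
Order: Chaudhari, Quinn, Ferreira, Fontaine, Nguyen, Novak, Oyelaran.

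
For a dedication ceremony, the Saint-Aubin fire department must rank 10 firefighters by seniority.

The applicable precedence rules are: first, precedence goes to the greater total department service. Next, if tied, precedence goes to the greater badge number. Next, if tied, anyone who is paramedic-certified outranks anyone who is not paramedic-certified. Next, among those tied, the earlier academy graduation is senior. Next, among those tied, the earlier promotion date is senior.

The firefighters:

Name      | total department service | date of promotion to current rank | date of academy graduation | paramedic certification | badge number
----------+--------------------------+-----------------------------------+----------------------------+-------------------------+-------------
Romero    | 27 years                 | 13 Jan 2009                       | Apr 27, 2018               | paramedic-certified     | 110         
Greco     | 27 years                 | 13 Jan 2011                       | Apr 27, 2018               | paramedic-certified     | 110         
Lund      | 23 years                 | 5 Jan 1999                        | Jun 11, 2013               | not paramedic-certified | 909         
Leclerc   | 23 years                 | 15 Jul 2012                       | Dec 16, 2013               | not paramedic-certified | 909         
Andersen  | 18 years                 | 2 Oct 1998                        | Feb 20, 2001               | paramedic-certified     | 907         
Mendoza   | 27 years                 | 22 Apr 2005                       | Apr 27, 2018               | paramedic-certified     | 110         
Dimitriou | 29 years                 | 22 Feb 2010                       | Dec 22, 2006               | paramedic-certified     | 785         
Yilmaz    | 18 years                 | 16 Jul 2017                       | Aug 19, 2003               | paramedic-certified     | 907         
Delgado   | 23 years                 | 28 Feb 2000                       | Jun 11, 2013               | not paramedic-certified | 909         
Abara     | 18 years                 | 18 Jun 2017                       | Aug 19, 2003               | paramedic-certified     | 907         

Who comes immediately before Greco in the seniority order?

Romero

By total department service (higher first): Dimitriou (29 years); then Mendoza, Romero and Greco (each 27 years); then Lund, Delgado and Leclerc (each 23 years); then Andersen, Abara and Yilmaz (each 18 years).
Mendoza, Romero and Greco all have badge number 110, so the next rule applies.
Mendoza, Romero and Greco are each paramedic-certified, so the next rule applies.
Mendoza, Romero and Greco all have date of academy graduation Apr 27, 2018, so the next rule applies.
Among Mendoza, Romero and Greco, by date of promotion to current rank (earlier first): Mendoza (22 Apr 2005) before Romero (13 Jan 2009) before Greco (13 Jan 2011).
Lund, Delgado and Leclerc all have badge number 909, so the next rule applies.
Lund, Delgado and Leclerc are each not paramedic-certified, so the next rule applies.
Among Lund, Delgado and Leclerc, by date of academy graduation (earlier first): Lund and Delgado (Jun 11, 2013) before Leclerc (Dec 16, 2013).
Among Lund and Delgado, by date of promotion to current rank (earlier first): Lund (5 Jan 1999) before Delgado (28 Feb 2000).
Andersen, Abara and Yilmaz all have badge number 907, so the next rule applies.
Andersen, Abara and Yilmaz are each paramedic-certified, so the next rule applies.
Among Andersen, Abara and Yilmaz, by date of academy graduation (earlier first): Andersen (Feb 20, 2001) before Abara and Yilmaz (Aug 19, 2003).
Among Abara and Yilmaz, by date of promotion to current rank (earlier first): Abara (18 Jun 2017) before Yilmaz (16 Jul 2017).
Order: Dimitriou, Mendoza, Romero, Greco, Lund, Delgado, Leclerc, Andersen, Abara, Yilmaz.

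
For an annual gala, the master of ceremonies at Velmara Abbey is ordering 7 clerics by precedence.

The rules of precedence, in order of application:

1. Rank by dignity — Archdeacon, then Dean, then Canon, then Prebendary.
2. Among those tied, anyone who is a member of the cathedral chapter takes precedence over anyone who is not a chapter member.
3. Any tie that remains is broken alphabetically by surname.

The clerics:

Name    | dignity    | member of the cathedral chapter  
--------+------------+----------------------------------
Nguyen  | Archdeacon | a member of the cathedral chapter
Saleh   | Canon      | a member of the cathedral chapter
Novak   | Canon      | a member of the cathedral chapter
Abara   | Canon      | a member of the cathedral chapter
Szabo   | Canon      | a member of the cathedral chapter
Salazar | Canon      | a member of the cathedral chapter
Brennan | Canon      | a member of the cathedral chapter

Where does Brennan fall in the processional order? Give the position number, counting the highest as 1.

3

By dignity: Nguyen (Archdeacon); then Abara, Brennan, Novak, Salazar, Saleh and Szabo (Canon).
Abara, Brennan, Novak, Salazar, Saleh and Szabo are each a member of the cathedral chapter, so the next rule applies.
Among Abara, Brennan, Novak, Salazar, Saleh and Szabo, alphabetically by surname: Abara before Brennan before Novak before Salazar before Saleh before Szabo.
Order: Nguyen, Abara, Brennan, Novak, Salazar, Saleh, Szabo. So position 3.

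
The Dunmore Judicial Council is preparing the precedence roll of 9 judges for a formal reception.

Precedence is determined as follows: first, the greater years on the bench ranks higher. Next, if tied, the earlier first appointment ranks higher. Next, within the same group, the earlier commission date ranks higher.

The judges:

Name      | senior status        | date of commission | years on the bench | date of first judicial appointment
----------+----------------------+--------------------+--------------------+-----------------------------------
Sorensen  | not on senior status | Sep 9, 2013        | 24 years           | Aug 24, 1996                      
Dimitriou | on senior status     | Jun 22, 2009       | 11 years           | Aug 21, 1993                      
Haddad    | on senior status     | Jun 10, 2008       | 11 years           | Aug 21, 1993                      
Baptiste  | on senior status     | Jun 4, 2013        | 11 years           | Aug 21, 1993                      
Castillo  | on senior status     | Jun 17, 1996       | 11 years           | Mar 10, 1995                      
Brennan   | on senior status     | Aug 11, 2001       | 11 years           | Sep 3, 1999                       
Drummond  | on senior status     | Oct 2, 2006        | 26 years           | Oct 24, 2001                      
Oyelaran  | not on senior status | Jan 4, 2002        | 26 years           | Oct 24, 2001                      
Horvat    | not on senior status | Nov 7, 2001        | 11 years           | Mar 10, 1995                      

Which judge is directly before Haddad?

Sorensen

By years on the bench (higher first): Oyelaran and Drummond (both 26 years); then Sorensen (24 years); then Haddad, Dimitriou, Baptiste, Castillo, Horvat and Brennan (each 11 years).
Oyelaran and Drummond both have date of first judicial appointment Oct 24, 2001, so the next rule applies.
Among Oyelaran and Drummond, by date of commission (earlier first): Oyelaran (Jan 4, 2002) before Drummond (Oct 2, 2006).
Among Haddad, Dimitriou, Baptiste, Castillo, Horvat and Brennan, by date of first judicial appointment (earlier first): Haddad, Dimitriou and Baptiste (Aug 21, 1993) before Castillo and Horvat (Mar 10, 1995) before Brennan (Sep 3, 1999).
Among Haddad, Dimitriou and Baptiste, by date of commission (earlier first): Haddad (Jun 10, 2008) before Dimitriou (Jun 22, 2009) before Baptiste (Jun 4, 2013).
Among Castillo and Horvat, by date of commission (earlier first): Castillo (Jun 17, 1996) before Horvat (Nov 7, 2001).
Order: Oyelaran, Drummond, Sorensen, Haddad, Dimitriou, Baptiste, Castillo, Horvat, Brennan.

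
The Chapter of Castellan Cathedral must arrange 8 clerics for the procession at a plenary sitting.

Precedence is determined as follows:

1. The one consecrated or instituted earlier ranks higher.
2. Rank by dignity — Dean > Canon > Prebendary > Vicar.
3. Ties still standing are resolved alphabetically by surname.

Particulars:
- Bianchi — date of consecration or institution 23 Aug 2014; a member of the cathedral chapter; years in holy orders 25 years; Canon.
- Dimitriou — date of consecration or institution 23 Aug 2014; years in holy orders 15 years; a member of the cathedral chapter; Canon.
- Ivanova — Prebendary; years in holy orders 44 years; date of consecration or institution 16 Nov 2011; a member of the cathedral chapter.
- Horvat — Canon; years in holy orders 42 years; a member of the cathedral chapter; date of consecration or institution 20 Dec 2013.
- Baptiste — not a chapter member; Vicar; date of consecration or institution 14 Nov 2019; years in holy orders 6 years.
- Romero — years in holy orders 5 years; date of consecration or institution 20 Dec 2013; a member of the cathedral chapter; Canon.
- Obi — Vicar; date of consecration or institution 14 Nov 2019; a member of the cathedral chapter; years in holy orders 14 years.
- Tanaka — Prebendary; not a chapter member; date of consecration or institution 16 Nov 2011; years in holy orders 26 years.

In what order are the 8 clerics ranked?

Ivanova, Tanaka, Horvat, Romero, Bianchi, Dimitriou, Baptiste, Obi

By date of consecration or institution (earlier first): Ivanova and Tanaka (both 16 Nov 2011); then Horvat and Romero (both 20 Dec 2013); then Bianchi and Dimitriou (both 23 Aug 2014); then Baptiste and Obi (both 14 Nov 2019).
Ivanova and Tanaka are each Prebendary, so the next rule applies.
Among Ivanova and Tanaka, alphabetically by surname: Ivanova before Tanaka.
Horvat and Romero are each Canon, so the next rule applies.
Among Horvat and Romero, alphabetically by surname: Horvat before Romero.
Bianchi and Dimitriou are each Canon, so the next rule applies.
Among Bianchi and Dimitriou, alphabetically by surname: Bianchi before Dimitriou.
Baptiste and Obi are each Vicar, so the next rule applies.
Among Baptiste and Obi, alphabetically by surname: Baptiste before Obi.
Full order: Ivanova, Tanaka, Horvat, Romero, Bianchi, Dimitriou, Baptiste, Obi.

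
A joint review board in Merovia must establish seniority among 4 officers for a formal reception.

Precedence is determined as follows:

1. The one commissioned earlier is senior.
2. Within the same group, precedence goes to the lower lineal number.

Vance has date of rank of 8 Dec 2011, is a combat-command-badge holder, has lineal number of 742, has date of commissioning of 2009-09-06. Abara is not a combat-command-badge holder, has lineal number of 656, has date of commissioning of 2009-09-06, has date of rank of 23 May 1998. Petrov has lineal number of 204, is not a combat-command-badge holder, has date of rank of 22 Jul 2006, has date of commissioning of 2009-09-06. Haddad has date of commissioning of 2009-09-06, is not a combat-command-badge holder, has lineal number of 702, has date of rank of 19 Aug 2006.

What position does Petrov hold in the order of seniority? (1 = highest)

By date of commissioning (earlier first): Petrov, Abara, Haddad and Vance (each 2009-09-06).
Among Petrov, Abara, Haddad and Vance, by lineal number (lower first): Petrov (204) before Abara (656) before Haddad (702) before Vance (742).
Order: Petrov, Abara, Haddad, Vance. So position 1.

1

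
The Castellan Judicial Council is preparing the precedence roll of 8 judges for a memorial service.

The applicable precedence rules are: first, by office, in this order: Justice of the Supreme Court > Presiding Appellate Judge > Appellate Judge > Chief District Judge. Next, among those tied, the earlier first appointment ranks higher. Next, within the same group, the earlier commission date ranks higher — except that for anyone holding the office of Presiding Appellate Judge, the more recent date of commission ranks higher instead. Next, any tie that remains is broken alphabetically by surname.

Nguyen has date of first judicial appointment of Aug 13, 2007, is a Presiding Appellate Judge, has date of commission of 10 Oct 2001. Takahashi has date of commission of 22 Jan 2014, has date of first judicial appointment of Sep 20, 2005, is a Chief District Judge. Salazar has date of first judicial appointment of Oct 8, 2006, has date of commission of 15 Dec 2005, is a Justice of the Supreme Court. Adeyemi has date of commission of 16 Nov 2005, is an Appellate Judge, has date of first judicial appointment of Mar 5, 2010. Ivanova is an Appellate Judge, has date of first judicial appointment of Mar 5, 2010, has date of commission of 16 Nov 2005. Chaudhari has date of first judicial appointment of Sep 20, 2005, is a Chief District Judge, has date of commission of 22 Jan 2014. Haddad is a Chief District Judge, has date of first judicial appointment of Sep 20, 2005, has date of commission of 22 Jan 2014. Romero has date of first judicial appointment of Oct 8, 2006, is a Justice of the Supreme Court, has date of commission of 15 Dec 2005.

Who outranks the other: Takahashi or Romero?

By office: Romero and Salazar (Justice of the Supreme Court); then Nguyen (Presiding Appellate Judge); then Adeyemi and Ivanova (Appellate Judge); then Chaudhari, Haddad and Takahashi (Chief District Judge).
Romero and Salazar both have date of first judicial appointment Oct 8, 2006, so the next rule applies.
Romero and Salazar both have date of commission 15 Dec 2005, so the next rule applies.
Among Romero and Salazar, alphabetically by surname: Romero before Salazar.
Adeyemi and Ivanova both have date of first judicial appointment Mar 5, 2010, so the next rule applies.
Adeyemi and Ivanova both have date of commission 16 Nov 2005, so the next rule applies.
Among Adeyemi and Ivanova, alphabetically by surname: Adeyemi before Ivanova.
Chaudhari, Haddad and Takahashi all have date of first judicial appointment Sep 20, 2005, so the next rule applies.
Chaudhari, Haddad and Takahashi all have date of commission 22 Jan 2014, so the next rule applies.
Among Chaudhari, Haddad and Takahashi, alphabetically by surname: Chaudhari before Haddad before Takahashi.
So Romero takes precedence.

Romero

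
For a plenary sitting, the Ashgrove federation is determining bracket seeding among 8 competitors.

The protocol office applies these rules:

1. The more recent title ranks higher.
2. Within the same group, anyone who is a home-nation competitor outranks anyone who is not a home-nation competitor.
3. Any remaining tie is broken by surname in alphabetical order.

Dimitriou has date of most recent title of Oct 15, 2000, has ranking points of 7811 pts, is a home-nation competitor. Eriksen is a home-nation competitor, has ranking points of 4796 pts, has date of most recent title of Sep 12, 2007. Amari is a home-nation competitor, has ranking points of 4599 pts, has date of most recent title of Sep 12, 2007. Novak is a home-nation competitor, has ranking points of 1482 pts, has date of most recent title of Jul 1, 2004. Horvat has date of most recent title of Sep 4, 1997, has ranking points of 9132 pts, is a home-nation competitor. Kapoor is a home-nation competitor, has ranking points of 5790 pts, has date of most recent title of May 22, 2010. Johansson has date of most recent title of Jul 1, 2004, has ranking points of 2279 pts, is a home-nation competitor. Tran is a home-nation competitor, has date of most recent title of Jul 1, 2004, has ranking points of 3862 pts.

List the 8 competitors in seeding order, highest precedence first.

By date of most recent title (later first): Kapoor (May 22, 2010); then Amari and Eriksen (both Sep 12, 2007); then Johansson, Novak and Tran (each Jul 1, 2004); then Dimitriou (Oct 15, 2000); then Horvat (Sep 4, 1997).
Amari and Eriksen are each a home-nation competitor, so the next rule applies.
Among Amari and Eriksen, alphabetically by surname: Amari before Eriksen.
Johansson, Novak and Tran are each a home-nation competitor, so the next rule applies.
Among Johansson, Novak and Tran, alphabetically by surname: Johansson before Novak before Tran.
Full order: Kapoor, Amari, Eriksen, Johansson, Novak, Tran, Dimitriou, Horvat.

Kapoor, Amari, Eriksen, Johansson, Novak, Tran, Dimitriou, Horvat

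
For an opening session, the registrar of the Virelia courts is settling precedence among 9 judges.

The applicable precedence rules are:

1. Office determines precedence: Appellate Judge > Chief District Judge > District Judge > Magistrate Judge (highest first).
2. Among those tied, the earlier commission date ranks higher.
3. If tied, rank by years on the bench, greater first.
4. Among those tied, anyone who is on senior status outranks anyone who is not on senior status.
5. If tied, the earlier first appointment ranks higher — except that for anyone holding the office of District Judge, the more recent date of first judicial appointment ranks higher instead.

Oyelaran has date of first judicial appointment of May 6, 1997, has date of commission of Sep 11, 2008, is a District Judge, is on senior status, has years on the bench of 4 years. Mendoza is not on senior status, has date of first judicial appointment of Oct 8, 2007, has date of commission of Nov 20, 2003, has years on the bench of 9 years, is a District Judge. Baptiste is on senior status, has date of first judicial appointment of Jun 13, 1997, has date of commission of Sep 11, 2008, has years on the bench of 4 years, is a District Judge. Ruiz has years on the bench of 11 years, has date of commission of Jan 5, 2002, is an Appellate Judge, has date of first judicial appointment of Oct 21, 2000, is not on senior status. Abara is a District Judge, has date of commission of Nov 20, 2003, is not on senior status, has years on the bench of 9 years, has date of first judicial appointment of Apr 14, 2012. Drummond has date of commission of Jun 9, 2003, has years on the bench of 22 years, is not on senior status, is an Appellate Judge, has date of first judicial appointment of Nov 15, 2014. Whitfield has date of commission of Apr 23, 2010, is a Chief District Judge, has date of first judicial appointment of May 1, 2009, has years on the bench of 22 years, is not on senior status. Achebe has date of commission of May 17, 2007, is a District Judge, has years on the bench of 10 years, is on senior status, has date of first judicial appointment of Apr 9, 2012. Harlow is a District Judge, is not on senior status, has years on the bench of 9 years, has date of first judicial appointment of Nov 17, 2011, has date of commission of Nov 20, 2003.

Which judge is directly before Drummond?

By office: Ruiz and Drummond (Appellate Judge); then Whitfield (Chief District Judge); then Abara, Harlow, Mendoza, Achebe, Baptiste and Oyelaran (District Judge).
Among Ruiz and Drummond, by date of commission (earlier first): Ruiz (Jan 5, 2002) before Drummond (Jun 9, 2003).
Among Abara, Harlow, Mendoza, Achebe, Baptiste and Oyelaran, by date of commission (earlier first): Abara, Harlow and Mendoza (Nov 20, 2003) before Achebe (May 17, 2007) before Baptiste and Oyelaran (Sep 11, 2008).
Abara, Harlow and Mendoza all have years on the bench 9 years, so the next rule applies.
Abara, Harlow and Mendoza are each not on senior status, so the next rule applies.
Among Abara, Harlow and Mendoza, by date of first judicial appointment (later first) (reversed rule for this group): Abara (Apr 14, 2012) before Harlow (Nov 17, 2011) before Mendoza (Oct 8, 2007).
Baptiste and Oyelaran both have years on the bench 4 years, so the next rule applies.
Baptiste and Oyelaran are each on senior status, so the next rule applies.
Among Baptiste and Oyelaran, by date of first judicial appointment (later first) (reversed rule for this group): Baptiste (Jun 13, 1997) before Oyelaran (May 6, 1997).
Order: Ruiz, Drummond, Whitfield, Abara, Harlow, Mendoza, Achebe, Baptiste, Oyelaran.

Ruiz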